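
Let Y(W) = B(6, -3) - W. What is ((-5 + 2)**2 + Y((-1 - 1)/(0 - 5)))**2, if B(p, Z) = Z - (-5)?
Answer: 2809/25 ≈ 112.36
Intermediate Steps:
B(p, Z) = 5 + Z (B(p, Z) = Z - 1*(-5) = Z + 5 = 5 + Z)
Y(W) = 2 - W (Y(W) = (5 - 3) - W = 2 - W)
((-5 + 2)**2 + Y((-1 - 1)/(0 - 5)))**2 = ((-5 + 2)**2 + (2 - (-1 - 1)/(0 - 5)))**2 = ((-3)**2 + (2 - (-2)/(-5)))**2 = (9 + (2 - (-2)*(-1)/5))**2 = (9 + (2 - 1*2/5))**2 = (9 + (2 - 2/5))**2 = (9 + 8/5)**2 = (53/5)**2 = 2809/25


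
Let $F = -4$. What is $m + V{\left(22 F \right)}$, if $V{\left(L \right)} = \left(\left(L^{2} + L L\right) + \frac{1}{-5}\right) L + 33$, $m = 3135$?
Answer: $- \frac{6798792}{5} \approx -1.3598 \cdot 10^{6}$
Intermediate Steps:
$V{\left(L \right)} = 33 + L \left(- \frac{1}{5} + 2 L^{2}\right)$ ($V{\left(L \right)} = \left(\left(L^{2} + L^{2}\right) - \frac{1}{5}\right) L + 33 = \left(2 L^{2} - \frac{1}{5}\right) L + 33 = \left(- \frac{1}{5} + 2 L^{2}\right) L + 33 = L \left(- \frac{1}{5} + 2 L^{2}\right) + 33 = 33 + L \left(- \frac{1}{5} + 2 L^{2}\right)$)
$m + V{\left(22 F \right)} = 3135 + \left(33 + 2 \left(22 \left(-4\right)\right)^{3} - \frac{22 \left(-4\right)}{5}\right) = 3135 + \left(33 + 2 \left(-88\right)^{3} - - \frac{88}{5}\right) = 3135 + \left(33 + 2 \left(-681472\right) + \frac{88}{5}\right) = 3135 + \left(33 - 1362944 + \frac{88}{5}\right) = 3135 - \frac{6814467}{5} = - \frac{6798792}{5}$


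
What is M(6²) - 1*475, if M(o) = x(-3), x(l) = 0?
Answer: -475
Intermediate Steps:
M(o) = 0
M(6²) - 1*475 = 0 - 1*475 = 0 - 475 = -475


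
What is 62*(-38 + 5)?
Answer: -2046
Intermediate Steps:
62*(-38 + 5) = 62*(-33) = -2046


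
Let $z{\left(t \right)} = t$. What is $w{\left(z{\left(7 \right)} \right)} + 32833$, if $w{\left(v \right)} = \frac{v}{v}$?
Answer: $32834$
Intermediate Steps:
$w{\left(v \right)} = 1$
$w{\left(z{\left(7 \right)} \right)} + 32833 = 1 + 32833 = 32834$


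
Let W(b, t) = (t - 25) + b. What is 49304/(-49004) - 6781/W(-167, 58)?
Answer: 81422347/1641634 ≈ 49.598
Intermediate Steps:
W(b, t) = -25 + b + t (W(b, t) = (-25 + t) + b = -25 + b + t)
49304/(-49004) - 6781/W(-167, 58) = 49304/(-49004) - 6781/(-25 - 167 + 58) = 49304*(-1/49004) - 6781/(-134) = -12326/12251 - 6781*(-1/134) = -12326/12251 + 6781/134 = 81422347/1641634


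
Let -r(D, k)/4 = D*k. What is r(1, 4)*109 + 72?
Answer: -1672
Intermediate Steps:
r(D, k) = -4*D*k
r(1, 4)*109 + 72 = -4*1*4*109 + 72 = -16*109 + 72 = -1744 + 72 = -1672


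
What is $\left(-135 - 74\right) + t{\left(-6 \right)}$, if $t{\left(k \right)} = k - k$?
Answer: $-209$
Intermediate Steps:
$t{\left(k \right)} = 0$
$\left(-135 - 74\right) + t{\left(-6 \right)} = \left(-135 - 74\right) + 0 = -209 + 0 = -209$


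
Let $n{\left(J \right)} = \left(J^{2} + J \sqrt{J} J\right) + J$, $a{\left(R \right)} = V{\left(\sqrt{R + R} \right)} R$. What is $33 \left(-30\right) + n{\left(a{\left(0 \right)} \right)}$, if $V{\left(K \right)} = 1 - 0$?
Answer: $-990$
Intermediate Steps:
$V{\left(K \right)} = 1$ ($V{\left(K \right)} = 1 + 0 = 1$)
$a{\left(R \right)} = R$ ($a{\left(R \right)} = 1 R = R$)
$n{\left(J \right)} = J + J^{2} + J^{\frac{5}{2}}$ ($n{\left(J \right)} = \left(J^{2} + J^{\frac{3}{2}} J\right) + J = \left(J^{2} + J^{\frac{5}{2}}\right) + J = J + J^{2} + J^{\frac{5}{2}}$)
$33 \left(-30\right) + n{\left(a{\left(0 \right)} \right)} = 33 \left(-30\right) + \left(0 + 0^{2} + 0^{\frac{5}{2}}\right) = -990 + \left(0 + 0 + 0\right) = -990 + 0 = -990$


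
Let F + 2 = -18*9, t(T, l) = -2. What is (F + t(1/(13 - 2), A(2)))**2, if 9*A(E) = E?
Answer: 27556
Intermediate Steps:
A(E) = E/9
F = -164 (F = -2 - 18*9 = -2 - 162 = -164)
(F + t(1/(13 - 2), A(2)))**2 = (-164 - 2)**2 = (-166)**2 = 27556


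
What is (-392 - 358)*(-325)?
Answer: 243750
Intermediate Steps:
(-392 - 358)*(-325) = -750*(-325) = 243750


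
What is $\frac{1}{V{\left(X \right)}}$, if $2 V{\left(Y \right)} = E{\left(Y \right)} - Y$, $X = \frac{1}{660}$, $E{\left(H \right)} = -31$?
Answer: $- \frac{1320}{20461} \approx -0.064513$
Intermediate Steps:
$X = \frac{1}{660} \approx 0.0015152$
$V{\left(Y \right)} = - \frac{31}{2} - \frac{Y}{2}$ ($V{\left(Y \right)} = \frac{-31 - Y}{2} = - \frac{31}{2} - \frac{Y}{2}$)
$\frac{1}{V{\left(X \right)}} = \frac{1}{- \frac{31}{2} - \frac{1}{1320}} = \frac{1}{- \frac{20461}{1320}} = - \frac{1320}{20461}$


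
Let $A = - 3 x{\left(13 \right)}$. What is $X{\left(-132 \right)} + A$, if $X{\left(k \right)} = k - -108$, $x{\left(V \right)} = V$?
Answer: $-63$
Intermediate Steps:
$X{\left(k \right)} = 108 + k$ ($X{\left(k \right)} = k + 108 = 108 + k$)
$A = -39$ ($A = \left(-3\right) 13 = -39$)
$X{\left(-132 \right)} + A = \left(108 - 132\right) - 39 = -24 - 39 = -63$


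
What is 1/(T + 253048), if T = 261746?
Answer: 1/514794 ≈ 1.9425e-6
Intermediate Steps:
1/(T + 253048) = 1/(261746 + 253048) = 1/514794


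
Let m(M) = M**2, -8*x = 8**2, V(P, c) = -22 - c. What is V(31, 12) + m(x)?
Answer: 30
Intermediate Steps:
x = -8 (x = -1/8*8**2 = -1/8*64 = -8)
V(31, 12) + m(x) = (-22 - 1*12) + (-8)**2 = (-22 - 12) + 64 = -34 + 64 = 30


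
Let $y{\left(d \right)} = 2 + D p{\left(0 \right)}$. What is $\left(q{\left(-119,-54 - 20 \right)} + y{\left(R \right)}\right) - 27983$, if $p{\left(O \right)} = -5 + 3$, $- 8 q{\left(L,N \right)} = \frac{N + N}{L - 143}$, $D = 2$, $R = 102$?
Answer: $- \frac{14664177}{524} \approx -27985.0$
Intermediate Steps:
$q{\left(L,N \right)} = - \frac{N}{4 \left(-143 + L\right)}$ ($q{\left(L,N \right)} = - \frac{\left(N + N\right) \frac{1}{L - 143}}{8} = - \frac{2 N \frac{1}{-143 + L}}{8} = - \frac{N}{4 \left(-143 + L\right)}$)
$p{\left(O \right)} = -2$
$y{\left(d \right)} = -2$ ($y{\left(d \right)} = 2 + 2 \left(-2\right) = 2 - 4 = -2$)
$\left(q{\left(-119,-54 - 20 \right)} + y{\left(R \right)}\right) - 27983 = \left(- \frac{-54 - 20}{-572 + 4 \left(-119\right)} - 2\right) - 27983 = \left(- \frac{-54 - 20}{-572 - 476} - 2\right) - 27983 = \left(\left(-1\right) \left(-74\right) \frac{1}{-1048} - 2\right) - 27983 = \left(\left(-1\right) \left(-74\right) \left(- \frac{1}{1048}\right) - 2\right) - 27983 = \left(- \frac{37}{524} - 2\right) - 27983 = - \frac{1085}{524} - 27983 = - \frac{14664177}{524}$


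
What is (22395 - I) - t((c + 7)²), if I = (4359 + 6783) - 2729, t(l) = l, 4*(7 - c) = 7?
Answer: 221311/16 ≈ 13832.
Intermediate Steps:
c = 21/4 (c = 7 - ¼*7 = 7 - 7/4 = 21/4 ≈ 5.2500)
I = 8413 (I = 11142 - 2729 = 8413)
(22395 - I) - t((c + 7)²) = (22395 - 1*8413) - (21/4 + 7)² = (22395 - 8413) - (49/4)² = 13982 - 1*2401/16 = 13982 - 2401/16 = 221311/16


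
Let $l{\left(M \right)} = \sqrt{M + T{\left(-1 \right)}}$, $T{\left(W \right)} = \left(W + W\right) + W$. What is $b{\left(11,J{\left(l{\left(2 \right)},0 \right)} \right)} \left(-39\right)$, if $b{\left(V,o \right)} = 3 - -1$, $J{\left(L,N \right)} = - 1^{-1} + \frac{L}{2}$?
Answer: $-156$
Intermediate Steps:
$T{\left(W \right)} = 3 W$ ($T{\left(W \right)} = 2 W + W = 3 W$)
$l{\left(M \right)} = \sqrt{-3 + M}$ ($l{\left(M \right)} = \sqrt{M + 3 \left(-1\right)} = \sqrt{M - 3} = \sqrt{-3 + M}$)
$J{\left(L,N \right)} = -1 + \frac{L}{2}$ ($J{\left(L,N \right)} = \left(-1\right) 1 + L \frac{1}{2} = -1 + \frac{L}{2}$)
$b{\left(V,o \right)} = 4$ ($b{\left(V,o \right)} = 3 + 1 = 4$)
$b{\left(11,J{\left(l{\left(2 \right)},0 \right)} \right)} \left(-39\right) = 4 \left(-39\right) = -156$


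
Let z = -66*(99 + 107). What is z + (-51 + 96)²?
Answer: -11571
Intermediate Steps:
z = -13596 (z = -66*206 = -13596)
z + (-51 + 96)² = -13596 + (-51 + 96)² = -13596 + 45² = -13596 + 2025 = -11571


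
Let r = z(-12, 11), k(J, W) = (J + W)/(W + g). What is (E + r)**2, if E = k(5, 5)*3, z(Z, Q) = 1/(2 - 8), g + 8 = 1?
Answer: 8281/36 ≈ 230.03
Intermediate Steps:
g = -7 (g = -8 + 1 = -7)
k(J, W) = (J + W)/(-7 + W) (k(J, W) = (J + W)/(W - 7) = (J + W)/(-7 + W))
z(Z, Q) = -1/6 (z(Z, Q) = 1/(-6) = -1/6)
r = -1/6 ≈ -0.16667
E = -15 (E = ((5 + 5)/(-7 + 5))*3 = (10/(-2))*3 = -1/2*10*3 = -5*3 = -15)
(E + r)**2 = (-15 - 1/6)**2 = (-91/6)**2 = 8281/36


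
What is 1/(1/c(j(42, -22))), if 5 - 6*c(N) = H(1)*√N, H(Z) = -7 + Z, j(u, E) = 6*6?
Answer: 41/6 ≈ 6.8333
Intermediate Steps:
j(u, E) = 36
c(N) = ⅚ + √N (c(N) = ⅚ - (-7 + 1)*√N/6 = ⅚ - (-1)*√N = ⅚ + √N)
1/(1/c(j(42, -22))) = 1/(1/(⅚ + √36)) = 1/(1/(⅚ + 6)) = 1/(1/(41/6)) = 1/(6/41) = 41/6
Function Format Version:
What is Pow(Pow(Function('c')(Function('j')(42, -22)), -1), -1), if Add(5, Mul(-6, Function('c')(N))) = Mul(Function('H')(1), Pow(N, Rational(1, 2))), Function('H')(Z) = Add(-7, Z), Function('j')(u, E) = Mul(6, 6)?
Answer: Rational(41, 6) ≈ 6.8333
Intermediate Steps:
Function('j')(u, E) = 36
Function('c')(N) = Add(Rational(5, 6), Pow(N, Rational(1, 2))) (Function('c')(N) = Add(Rational(5, 6), Mul(Rational(-1, 6), Mul(Add(-7, 1), Pow(N, Rational(1, 2))))) = Add(Rational(5, 6), Mul(Rational(-1, 6), Mul(-6, Pow(N, Rational(1, 2))))) = Add(Rational(5, 6), Pow(N, Rational(1, 2))))
Pow(Pow(Function('c')(Function('j')(42, -22)), -1), -1) = Pow(Pow(Add(Rational(5, 6), Pow(36, Rational(1, 2))), -1), -1) = Pow(Pow(Add(Rational(5, 6), 6), -1), -1) = Pow(Pow(Rational(41, 6), -1), -1) = Pow(Rational(6, 41), -1) = Rational(41, 6)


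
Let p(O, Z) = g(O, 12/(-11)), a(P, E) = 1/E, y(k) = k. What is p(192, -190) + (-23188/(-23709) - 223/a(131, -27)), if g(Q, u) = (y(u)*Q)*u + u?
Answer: 17928161161/2868789 ≈ 6249.4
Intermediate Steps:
g(Q, u) = u + Q*u² (g(Q, u) = (u*Q)*u + u = (Q*u)*u + u = Q*u² + u = u + Q*u²)
p(O, Z) = -12/11 + 144*O/121 (p(O, Z) = (12/(-11))*(1 + O*(12/(-11))) = (12*(-1/11))*(1 + O*(12*(-1/11))) = -12*(1 + O*(-12/11))/11 = -12*(1 - 12*O/11)/11 = -12/11 + 144*O/121)
p(192, -190) + (-23188/(-23709) - 223/a(131, -27)) = (-12/11 + (144/121)*192) + (-23188/(-23709) - 223/(1/(-27))) = (-12/11 + 27648/121) + (-23188*(-1/23709) - 223/(-1/27)) = 27516/121 + (23188/23709 - 223*(-27)) = 27516/121 + (23188/23709 + 6021) = 27516/121 + 142775077/23709 = 17928161161/2868789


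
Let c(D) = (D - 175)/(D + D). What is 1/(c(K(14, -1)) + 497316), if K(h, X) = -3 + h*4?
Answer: 53/26357687 ≈ 2.0108e-6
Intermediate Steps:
K(h, X) = -3 + 4*h
c(D) = (-175 + D)/(2*D) (c(D) = (-175 + D)/((2*D)) = (-175 + D)*(1/(2*D)) = (-175 + D)/(2*D))
1/(c(K(14, -1)) + 497316) = 1/((-175 + (-3 + 4*14))/(2*(-3 + 4*14)) + 497316) = 1/((-175 + (-3 + 56))/(2*(-3 + 56)) + 497316) = 1/((1/2)*(-175 + 53)/53 + 497316) = 1/((1/2)*(1/53)*(-122) + 497316) = 1/(-61/53 + 497316) = 1/(26357687/53) = 53/26357687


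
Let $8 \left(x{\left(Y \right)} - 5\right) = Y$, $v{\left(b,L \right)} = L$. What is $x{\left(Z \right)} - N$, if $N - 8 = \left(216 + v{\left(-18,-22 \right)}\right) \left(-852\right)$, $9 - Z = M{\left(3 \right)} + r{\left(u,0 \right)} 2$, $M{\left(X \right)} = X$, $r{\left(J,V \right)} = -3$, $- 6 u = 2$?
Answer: $\frac{330573}{2} \approx 1.6529 \cdot 10^{5}$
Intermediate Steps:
$u = - \frac{1}{3}$ ($u = \left(- \frac{1}{6}\right) 2 = - \frac{1}{3} \approx -0.33333$)
$Z = 12$ ($Z = 9 - \left(3 - 6\right) = 9 - -3 = 9 + 3 = 12$)
$x{\left(Y \right)} = 5 + \frac{Y}{8}$
$N = -165280$ ($N = 8 + \left(216 - 22\right) \left(-852\right) = 8 + 194 \left(-852\right) = 8 - 165288 = -165280$)
$x{\left(Z \right)} - N = \left(5 + \frac{1}{8} \cdot 12\right) - -165280 = \left(5 + \frac{3}{2}\right) + 165280 = \frac{13}{2} + 165280 = \frac{330573}{2}$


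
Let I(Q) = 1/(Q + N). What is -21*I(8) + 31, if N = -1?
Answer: 28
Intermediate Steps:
I(Q) = 1/(-1 + Q) (I(Q) = 1/(Q - 1) = 1/(-1 + Q))
-21*I(8) + 31 = -21/(-1 + 8) + 31 = -21/7 + 31 = -21*⅐ + 31 = -3 + 31 = 28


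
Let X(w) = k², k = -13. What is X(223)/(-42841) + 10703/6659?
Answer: 457401852/285278219 ≈ 1.6034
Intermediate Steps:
X(w) = 169 (X(w) = (-13)² = 169)
X(223)/(-42841) + 10703/6659 = 169/(-42841) + 10703/6659 = 169*(-1/42841) + 10703*(1/6659) = -169/42841 + 10703/6659 = 457401852/285278219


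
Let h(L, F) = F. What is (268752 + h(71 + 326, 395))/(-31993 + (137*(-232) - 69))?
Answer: -269147/63846 ≈ -4.2156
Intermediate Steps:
(268752 + h(71 + 326, 395))/(-31993 + (137*(-232) - 69)) = (268752 + 395)/(-31993 + (137*(-232) - 69)) = 269147/(-31993 + (-31784 - 69)) = 269147/(-31993 - 31853) = 269147/(-63846) = 269147*(-1/63846) = -269147/63846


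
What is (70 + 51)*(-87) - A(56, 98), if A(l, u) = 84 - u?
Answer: -10513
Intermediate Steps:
(70 + 51)*(-87) - A(56, 98) = (70 + 51)*(-87) - (84 - 1*98) = 121*(-87) - (84 - 98) = -10527 - 1*(-14) = -10527 + 14 = -10513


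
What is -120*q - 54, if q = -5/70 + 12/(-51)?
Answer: -2046/119 ≈ -17.193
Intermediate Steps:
q = -73/238 (q = -5*1/70 + 12*(-1/51) = -1/14 - 4/17 = -73/238 ≈ -0.30672)
-120*q - 54 = -120*(-73/238) - 54 = 4380/119 - 54 = -2046/119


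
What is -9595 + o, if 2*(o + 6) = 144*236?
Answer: 7391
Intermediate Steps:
o = 16986 (o = -6 + (144*236)/2 = -6 + (½)*33984 = -6 + 16992 = 16986)
-9595 + o = -9595 + 16986 = 7391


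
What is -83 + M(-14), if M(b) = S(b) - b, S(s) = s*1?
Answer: -83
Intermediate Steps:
S(s) = s
M(b) = 0 (M(b) = b - b = 0)
-83 + M(-14) = -83 + 0 = -83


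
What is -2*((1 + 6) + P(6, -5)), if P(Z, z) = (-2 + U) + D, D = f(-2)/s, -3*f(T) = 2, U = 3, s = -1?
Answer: -52/3 ≈ -17.333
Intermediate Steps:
f(T) = -⅔ (f(T) = -⅓*2 = -⅔)
D = ⅔ (D = -⅔/(-1) = -⅔*(-1) = ⅔ ≈ 0.66667)
P(Z, z) = 5/3 (P(Z, z) = (-2 + 3) + ⅔ = 1 + ⅔ = 5/3)
-2*((1 + 6) + P(6, -5)) = -2*((1 + 6) + 5/3) = -2*(7 + 5/3) = -2*26/3 = -52/3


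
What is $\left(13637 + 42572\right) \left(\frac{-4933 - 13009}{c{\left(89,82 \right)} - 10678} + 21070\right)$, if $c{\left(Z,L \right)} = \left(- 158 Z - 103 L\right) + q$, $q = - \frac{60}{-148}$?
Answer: $\frac{1454229217166696}{1227867} \approx 1.1844 \cdot 10^{9}$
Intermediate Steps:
$q = \frac{15}{37}$ ($q = \left(-60\right) \left(- \frac{1}{148}\right) = \frac{15}{37} \approx 0.40541$)
$c{\left(Z,L \right)} = \frac{15}{37} - 158 Z - 103 L$ ($c{\left(Z,L \right)} = \left(- 158 Z - 103 L\right) + \frac{15}{37} = \frac{15}{37} - 158 Z - 103 L$)
$\left(13637 + 42572\right) \left(\frac{-4933 - 13009}{c{\left(89,82 \right)} - 10678} + 21070\right) = \left(13637 + 42572\right) \left(\frac{-4933 - 13009}{\left(\frac{15}{37} - 14062 - 8446\right) - 10678} + 21070\right) = 56209 \left(- \frac{17942}{\left(\frac{15}{37} - 14062 - 8446\right) - 10678} + 21070\right) = 56209 \left(- \frac{17942}{- \frac{832781}{37} - 10678} + 21070\right) = 56209 \left(- \frac{17942}{- \frac{1227867}{37}} + 21070\right) = 56209 \left(\left(-17942\right) \left(- \frac{37}{1227867}\right) + 21070\right) = 56209 \left(\frac{663854}{1227867} + 21070\right) = 56209 \cdot \frac{25871821544}{1227867} = \frac{1454229217166696}{1227867}$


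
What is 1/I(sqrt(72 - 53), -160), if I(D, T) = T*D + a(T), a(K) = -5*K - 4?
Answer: 199/36804 + 10*sqrt(19)/9201 ≈ 0.010144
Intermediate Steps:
a(K) = -4 - 5*K
I(D, T) = -4 - 5*T + D*T (I(D, T) = T*D + (-4 - 5*T) = D*T + (-4 - 5*T) = -4 - 5*T + D*T)
1/I(sqrt(72 - 53), -160) = 1/(-4 - 5*(-160) + sqrt(72 - 53)*(-160)) = 1/(-4 + 800 + sqrt(19)*(-160)) = 1/(-4 + 800 - 160*sqrt(19)) = 1/(796 - 160*sqrt(19))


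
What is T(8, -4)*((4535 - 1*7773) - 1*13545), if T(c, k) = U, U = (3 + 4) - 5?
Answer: -33566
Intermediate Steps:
U = 2 (U = 7 - 5 = 2)
T(c, k) = 2
T(8, -4)*((4535 - 1*7773) - 1*13545) = 2*((4535 - 1*7773) - 1*13545) = 2*((4535 - 7773) - 13545) = 2*(-3238 - 13545) = 2*(-16783) = -33566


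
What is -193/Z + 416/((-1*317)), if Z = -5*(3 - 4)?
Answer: -63261/1585 ≈ -39.912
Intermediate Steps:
Z = 5 (Z = -5*(-1) = 5)
-193/Z + 416/((-1*317)) = -193/5 + 416/((-1*317)) = -193*⅕ + 416/(-317) = -193/5 + 416*(-1/317) = -193/5 - 416/317 = -63261/1585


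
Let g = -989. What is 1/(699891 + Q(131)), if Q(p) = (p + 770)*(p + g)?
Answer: -1/73167 ≈ -1.3667e-5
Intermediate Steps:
Q(p) = (-989 + p)*(770 + p) (Q(p) = (p + 770)*(p - 989) = (770 + p)*(-989 + p) = (-989 + p)*(770 + p))
1/(699891 + Q(131)) = 1/(699891 + (-761530 + 131**2 - 219*131)) = 1/(699891 + (-761530 + 17161 - 28689)) = 1/(699891 - 773058) = 1/(-73167) = -1/73167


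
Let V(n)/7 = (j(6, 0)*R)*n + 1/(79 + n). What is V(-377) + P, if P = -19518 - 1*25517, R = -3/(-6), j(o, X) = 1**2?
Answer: -6906824/149 ≈ -46355.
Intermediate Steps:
j(o, X) = 1
R = 1/2 (R = -3*(-1/6) = 1/2 ≈ 0.50000)
P = -45035 (P = -19518 - 25517 = -45035)
V(n) = 7/(79 + n) + 7*n/2 (V(n) = 7*((1*(1/2))*n + 1/(79 + n)) = 7*(n/2 + 1/(79 + n)) = 7*(1/(79 + n) + n/2) = 7/(79 + n) + 7*n/2)
V(-377) + P = 7*(2 + (-377)**2 + 79*(-377))/(2*(79 - 377)) - 45035 = (7/2)*(2 + 142129 - 29783)/(-298) - 45035 = (7/2)*(-1/298)*112348 - 45035 = -196609/149 - 45035 = -6906824/149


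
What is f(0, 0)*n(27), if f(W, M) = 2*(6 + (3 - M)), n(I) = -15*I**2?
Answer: -196830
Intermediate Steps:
f(W, M) = 18 - 2*M (f(W, M) = 2*(9 - M) = 18 - 2*M)
f(0, 0)*n(27) = (18 - 2*0)*(-15*27**2) = (18 + 0)*(-15*729) = 18*(-10935) = -196830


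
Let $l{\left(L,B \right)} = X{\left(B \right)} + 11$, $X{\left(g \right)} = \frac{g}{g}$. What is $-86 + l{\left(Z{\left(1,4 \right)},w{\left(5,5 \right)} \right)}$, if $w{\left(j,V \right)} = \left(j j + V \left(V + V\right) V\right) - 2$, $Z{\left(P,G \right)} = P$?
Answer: $-74$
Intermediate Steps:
$w{\left(j,V \right)} = -2 + j^{2} + 2 V^{3}$ ($w{\left(j,V \right)} = \left(j^{2} + V 2 V V\right) - 2 = \left(j^{2} + 2 V^{2} V\right) - 2 = \left(j^{2} + 2 V^{3}\right) - 2 = -2 + j^{2} + 2 V^{3}$)
$X{\left(g \right)} = 1$
$l{\left(L,B \right)} = 12$ ($l{\left(L,B \right)} = 1 + 11 = 12$)
$-86 + l{\left(Z{\left(1,4 \right)},w{\left(5,5 \right)} \right)} = -86 + 12 = -74$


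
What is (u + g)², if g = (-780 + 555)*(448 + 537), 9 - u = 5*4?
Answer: 49122516496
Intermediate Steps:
u = -11 (u = 9 - 5*4 = 9 - 1*20 = 9 - 20 = -11)
g = -221625 (g = -225*985 = -221625)
(u + g)² = (-11 - 221625)² = (-221636)² = 49122516496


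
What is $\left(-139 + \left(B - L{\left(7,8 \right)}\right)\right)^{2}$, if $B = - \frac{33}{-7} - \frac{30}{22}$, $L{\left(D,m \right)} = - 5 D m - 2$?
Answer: $\frac{126990361}{5929} \approx 21419.0$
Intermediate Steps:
$L{\left(D,m \right)} = -2 - 5 D m$ ($L{\left(D,m \right)} = - 5 D m - 2 = -2 - 5 D m$)
$B = \frac{258}{77}$ ($B = \left(-33\right) \left(- \frac{1}{7}\right) - \frac{15}{11} = \frac{33}{7} - \frac{15}{11} = \frac{258}{77} \approx 3.3507$)
$\left(-139 + \left(B - L{\left(7,8 \right)}\right)\right)^{2} = \left(-139 - \left(- \frac{412}{77} - 35 \cdot 8\right)\right)^{2} = \left(-139 + \left(\frac{258}{77} - \left(-2 - 280\right)\right)\right)^{2} = \left(-139 + \left(\frac{258}{77} - -282\right)\right)^{2} = \left(-139 + \left(\frac{258}{77} + 282\right)\right)^{2} = \left(-139 + \frac{21972}{77}\right)^{2} = \left(\frac{11269}{77}\right)^{2} = \frac{126990361}{5929}$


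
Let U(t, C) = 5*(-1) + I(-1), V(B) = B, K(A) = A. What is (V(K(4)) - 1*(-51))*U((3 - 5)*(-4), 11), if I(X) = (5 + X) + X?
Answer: -110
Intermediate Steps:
I(X) = 5 + 2*X
U(t, C) = -2 (U(t, C) = 5*(-1) + (5 + 2*(-1)) = -5 + (5 - 2) = -5 + 3 = -2)
(V(K(4)) - 1*(-51))*U((3 - 5)*(-4), 11) = (4 - 1*(-51))*(-2) = (4 + 51)*(-2) = 55*(-2) = -110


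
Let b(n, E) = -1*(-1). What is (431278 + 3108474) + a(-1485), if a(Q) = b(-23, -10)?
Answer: 3539753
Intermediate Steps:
b(n, E) = 1
a(Q) = 1
(431278 + 3108474) + a(-1485) = (431278 + 3108474) + 1 = 3539752 + 1 = 3539753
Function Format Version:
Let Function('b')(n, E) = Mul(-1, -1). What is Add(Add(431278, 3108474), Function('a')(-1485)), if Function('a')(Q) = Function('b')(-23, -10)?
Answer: 3539753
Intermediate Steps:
Function('b')(n, E) = 1
Function('a')(Q) = 1
Add(Add(431278, 3108474), Function('a')(-1485)) = Add(Add(431278, 3108474), 1) = Add(3539752, 1) = 3539753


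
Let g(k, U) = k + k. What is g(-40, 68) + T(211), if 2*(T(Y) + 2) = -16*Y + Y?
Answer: -3329/2 ≈ -1664.5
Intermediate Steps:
g(k, U) = 2*k
T(Y) = -2 - 15*Y/2 (T(Y) = -2 + (-16*Y + Y)/2 = -2 + (-15*Y)/2 = -2 - 15*Y/2)
g(-40, 68) + T(211) = 2*(-40) + (-2 - 15/2*211) = -80 + (-2 - 3165/2) = -80 - 3169/2 = -3329/2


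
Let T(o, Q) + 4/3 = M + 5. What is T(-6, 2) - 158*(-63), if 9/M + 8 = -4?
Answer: 119483/12 ≈ 9956.9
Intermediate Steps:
M = -¾ (M = 9/(-8 - 4) = 9/(-12) = 9*(-1/12) = -¾ ≈ -0.75000)
T(o, Q) = 35/12 (T(o, Q) = -4/3 + (-¾ + 5) = -4/3 + 17/4 = 35/12)
T(-6, 2) - 158*(-63) = 35/12 - 158*(-63) = 35/12 + 9954 = 119483/12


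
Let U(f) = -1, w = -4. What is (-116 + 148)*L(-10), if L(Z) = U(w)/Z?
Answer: 16/5 ≈ 3.2000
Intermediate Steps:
L(Z) = -1/Z
(-116 + 148)*L(-10) = (-116 + 148)*(-1/(-10)) = 32*(-1*(-1/10)) = 32*(1/10) = 16/5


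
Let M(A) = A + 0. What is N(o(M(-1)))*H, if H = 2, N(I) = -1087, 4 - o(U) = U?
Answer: -2174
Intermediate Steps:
M(A) = A
o(U) = 4 - U
N(o(M(-1)))*H = -1087*2 = -2174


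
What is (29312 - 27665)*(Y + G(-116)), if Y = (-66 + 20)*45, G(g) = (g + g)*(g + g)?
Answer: 85238838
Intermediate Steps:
G(g) = 4*g**2 (G(g) = (2*g)*(2*g) = 4*g**2)
Y = -2070 (Y = -46*45 = -2070)
(29312 - 27665)*(Y + G(-116)) = (29312 - 27665)*(-2070 + 4*(-116)**2) = 1647*(-2070 + 4*13456) = 1647*(-2070 + 53824) = 1647*51754 = 85238838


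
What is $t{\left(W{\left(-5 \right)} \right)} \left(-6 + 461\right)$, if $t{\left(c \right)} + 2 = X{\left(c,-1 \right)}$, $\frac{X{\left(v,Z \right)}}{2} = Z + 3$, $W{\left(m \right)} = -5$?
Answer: $910$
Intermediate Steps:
$X{\left(v,Z \right)} = 6 + 2 Z$ ($X{\left(v,Z \right)} = 2 \left(Z + 3\right) = 2 \left(3 + Z\right) = 6 + 2 Z$)
$t{\left(c \right)} = 2$ ($t{\left(c \right)} = -2 + \left(6 + 2 \left(-1\right)\right) = -2 + \left(6 - 2\right) = -2 + 4 = 2$)
$t{\left(W{\left(-5 \right)} \right)} \left(-6 + 461\right) = 2 \left(-6 + 461\right) = 2 \cdot 455 = 910$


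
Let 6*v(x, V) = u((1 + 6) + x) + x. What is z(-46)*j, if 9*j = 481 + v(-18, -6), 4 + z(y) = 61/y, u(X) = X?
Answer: -699965/2484 ≈ -281.79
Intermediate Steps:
z(y) = -4 + 61/y
v(x, V) = 7/6 + x/3 (v(x, V) = (((1 + 6) + x) + x)/6 = ((7 + x) + x)/6 = (7 + 2*x)/6 = 7/6 + x/3)
j = 2857/54 (j = (481 + (7/6 + (⅓)*(-18)))/9 = (481 + (7/6 - 6))/9 = (481 - 29/6)/9 = (⅑)*(2857/6) = 2857/54 ≈ 52.907)
z(-46)*j = (-4 + 61/(-46))*(2857/54) = (-4 + 61*(-1/46))*(2857/54) = (-4 - 61/46)*(2857/54) = -245/46*2857/54 = -699965/2484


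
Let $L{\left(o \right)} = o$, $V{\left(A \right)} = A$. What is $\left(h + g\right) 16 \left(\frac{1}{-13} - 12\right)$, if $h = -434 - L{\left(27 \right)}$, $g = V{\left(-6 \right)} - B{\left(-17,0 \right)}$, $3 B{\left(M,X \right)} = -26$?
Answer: $\frac{3454000}{39} \approx 88564.0$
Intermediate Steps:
$B{\left(M,X \right)} = - \frac{26}{3}$ ($B{\left(M,X \right)} = \frac{1}{3} \left(-26\right) = - \frac{26}{3}$)
$g = \frac{8}{3}$ ($g = -6 - - \frac{26}{3} = -6 + \frac{26}{3} = \frac{8}{3} \approx 2.6667$)
$h = -461$ ($h = -434 - 27 = -461$)
$\left(h + g\right) 16 \left(\frac{1}{-13} - 12\right) = \left(-461 + \frac{8}{3}\right) 16 \left(\frac{1}{-13} - 12\right) = - \frac{1375 \cdot 16 \left(- \frac{1}{13} - 12\right)}{3} = - \frac{1375 \cdot 16 \left(- \frac{157}{13}\right)}{3} = \left(- \frac{1375}{3}\right) \left(- \frac{2512}{13}\right) = \frac{3454000}{39}$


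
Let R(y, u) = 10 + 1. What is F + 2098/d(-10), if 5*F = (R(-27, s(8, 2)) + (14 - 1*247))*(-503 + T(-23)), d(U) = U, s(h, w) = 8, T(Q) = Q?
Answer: 115723/5 ≈ 23145.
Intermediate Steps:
R(y, u) = 11
F = 116772/5 (F = ((11 + (14 - 1*247))*(-503 - 23))/5 = ((11 + (14 - 247))*(-526))/5 = ((11 - 233)*(-526))/5 = (-222*(-526))/5 = (⅕)*116772 = 116772/5 ≈ 23354.)
F + 2098/d(-10) = 116772/5 + 2098/(-10) = 116772/5 + 2098*(-⅒) = 116772/5 - 1049/5 = 115723/5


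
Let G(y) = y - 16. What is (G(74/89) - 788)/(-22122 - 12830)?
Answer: 35741/1555364 ≈ 0.022979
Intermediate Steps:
G(y) = -16 + y
(G(74/89) - 788)/(-22122 - 12830) = ((-16 + 74/89) - 788)/(-22122 - 12830) = ((-16 + 74*(1/89)) - 788)/(-34952) = ((-16 + 74/89) - 788)*(-1/34952) = (-1350/89 - 788)*(-1/34952) = -71482/89*(-1/34952) = 35741/1555364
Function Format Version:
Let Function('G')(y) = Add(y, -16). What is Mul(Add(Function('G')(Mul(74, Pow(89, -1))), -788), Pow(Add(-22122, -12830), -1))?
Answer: Rational(35741, 1555364) ≈ 0.022979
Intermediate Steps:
Function('G')(y) = Add(-16, y)
Mul(Add(Function('G')(Mul(74, Pow(89, -1))), -788), Pow(Add(-22122, -12830), -1)) = Mul(Add(Add(-16, Mul(74, Pow(89, -1))), -788), Pow(Add(-22122, -12830), -1)) = Mul(Add(Add(-16, Mul(74, Rational(1, 89))), -788), Pow(-34952, -1)) = Mul(Add(Add(-16, Rational(74, 89)), -788), Rational(-1, 34952)) = Mul(Add(Rational(-1350, 89), -788), Rational(-1, 34952)) = Mul(Rational(-71482, 89), Rational(-1, 34952)) = Rational(35741, 1555364)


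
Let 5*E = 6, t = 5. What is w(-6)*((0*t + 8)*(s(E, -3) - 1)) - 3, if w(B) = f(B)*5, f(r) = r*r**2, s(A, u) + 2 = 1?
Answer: 17277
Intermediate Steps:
E = 6/5 (E = (1/5)*6 = 6/5 ≈ 1.2000)
s(A, u) = -1 (s(A, u) = -2 + 1 = -1)
f(r) = r**3
w(B) = 5*B**3 (w(B) = B**3*5 = 5*B**3)
w(-6)*((0*t + 8)*(s(E, -3) - 1)) - 3 = (5*(-6)**3)*((0*5 + 8)*(-1 - 1)) - 3 = (5*(-216))*((0 + 8)*(-2)) - 3 = -8640*(-2) - 3 = -1080*(-16) - 3 = 17280 - 3 = 17277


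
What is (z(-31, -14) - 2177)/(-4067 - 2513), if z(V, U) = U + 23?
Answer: 542/1645 ≈ 0.32948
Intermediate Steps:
z(V, U) = 23 + U
(z(-31, -14) - 2177)/(-4067 - 2513) = ((23 - 14) - 2177)/(-4067 - 2513) = (9 - 2177)/(-6580) = -2168*(-1/6580) = 542/1645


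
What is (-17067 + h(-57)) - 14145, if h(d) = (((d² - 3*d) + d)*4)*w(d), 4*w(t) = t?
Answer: -222903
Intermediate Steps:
w(t) = t/4
h(d) = d*(-8*d + 4*d²)/4 (h(d) = (((d² - 3*d) + d)*4)*(d/4) = ((d² - 2*d)*4)*(d/4) = (-8*d + 4*d²)*(d/4) = d*(-8*d + 4*d²)/4)
(-17067 + h(-57)) - 14145 = (-17067 + (-57)²*(-2 - 57)) - 14145 = (-17067 + 3249*(-59)) - 14145 = (-17067 - 191691) - 14145 = -208758 - 14145 = -222903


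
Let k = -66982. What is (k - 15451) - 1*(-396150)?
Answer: 313717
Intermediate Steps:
(k - 15451) - 1*(-396150) = (-66982 - 15451) - 1*(-396150) = -82433 + 396150 = 313717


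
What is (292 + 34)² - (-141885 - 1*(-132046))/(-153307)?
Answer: 16292844893/153307 ≈ 1.0628e+5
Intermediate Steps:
(292 + 34)² - (-141885 - 1*(-132046))/(-153307) = 326² - (-141885 + 132046)*(-1)/153307 = 106276 - (-9839)*(-1)/153307 = 106276 - 1*9839/153307 = 106276 - 9839/153307 = 16292844893/153307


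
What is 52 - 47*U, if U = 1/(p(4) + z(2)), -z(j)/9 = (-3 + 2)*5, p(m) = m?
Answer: 2501/49 ≈ 51.041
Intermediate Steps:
z(j) = 45 (z(j) = -9*(-3 + 2)*5 = -(-9)*5 = -9*(-5) = 45)
U = 1/49 (U = 1/(4 + 45) = 1/49 ≈ 0.020408)
52 - 47*U = 52 - 47*1/49 = 52 - 47/49 = 2501/49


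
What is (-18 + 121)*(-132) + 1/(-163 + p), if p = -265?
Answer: -5819089/428 ≈ -13596.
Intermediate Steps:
(-18 + 121)*(-132) + 1/(-163 + p) = (-18 + 121)*(-132) + 1/(-163 - 265) = 103*(-132) + 1/(-428) = -13596 - 1/428 = -5819089/428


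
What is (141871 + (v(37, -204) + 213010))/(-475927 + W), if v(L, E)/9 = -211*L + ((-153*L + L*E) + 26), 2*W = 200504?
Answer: -165971/375675 ≈ -0.44179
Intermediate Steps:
W = 100252 (W = (½)*200504 = 100252)
v(L, E) = 234 - 3276*L + 9*E*L (v(L, E) = 9*(-211*L + ((-153*L + L*E) + 26)) = 9*(-211*L + ((-153*L + E*L) + 26)) = 9*(-211*L + (26 - 153*L + E*L)) = 9*(26 - 364*L + E*L) = 234 - 3276*L + 9*E*L)
(141871 + (v(37, -204) + 213010))/(-475927 + W) = (141871 + ((234 - 3276*37 + 9*(-204)*37) + 213010))/(-475927 + 100252) = (141871 + ((234 - 121212 - 67932) + 213010))/(-375675) = (141871 + (-188910 + 213010))*(-1/375675) = (141871 + 24100)*(-1/375675) = 165971*(-1/375675) = -165971/375675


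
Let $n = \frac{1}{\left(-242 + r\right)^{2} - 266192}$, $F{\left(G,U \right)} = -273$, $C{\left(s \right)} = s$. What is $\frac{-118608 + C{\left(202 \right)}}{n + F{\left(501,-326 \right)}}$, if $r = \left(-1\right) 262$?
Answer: $\frac{1441711456}{3324049} \approx 433.72$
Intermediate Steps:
$r = -262$
$n = - \frac{1}{12176}$ ($n = \frac{1}{\left(-242 - 262\right)^{2} - 266192} = \frac{1}{\left(-504\right)^{2} - 266192} = \frac{1}{254016 - 266192} = \frac{1}{-12176} = - \frac{1}{12176} \approx -8.2129 \cdot 10^{-5}$)
$\frac{-118608 + C{\left(202 \right)}}{n + F{\left(501,-326 \right)}} = \frac{-118608 + 202}{- \frac{1}{12176} - 273} = - \frac{118406}{- \frac{3324049}{12176}} = \left(-118406\right) \left(- \frac{12176}{3324049}\right) = \frac{1441711456}{3324049}$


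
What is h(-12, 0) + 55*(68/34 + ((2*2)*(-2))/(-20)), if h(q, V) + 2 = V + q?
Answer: 118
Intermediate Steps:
h(q, V) = -2 + V + q (h(q, V) = -2 + (V + q) = -2 + V + q)
h(-12, 0) + 55*(68/34 + ((2*2)*(-2))/(-20)) = (-2 + 0 - 12) + 55*(68/34 + ((2*2)*(-2))/(-20)) = -14 + 55*(68*(1/34) + (4*(-2))*(-1/20)) = -14 + 55*(2 - 8*(-1/20)) = -14 + 55*(2 + 2/5) = -14 + 55*(12/5) = -14 + 132 = 118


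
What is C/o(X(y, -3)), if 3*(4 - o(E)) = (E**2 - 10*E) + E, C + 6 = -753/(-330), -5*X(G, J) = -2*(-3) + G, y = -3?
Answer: -2045/1144 ≈ -1.7876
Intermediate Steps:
X(G, J) = -6/5 - G/5 (X(G, J) = -(-2*(-3) + G)/5 = -(6 + G)/5 = -6/5 - G/5)
C = -409/110 (C = -6 - 753/(-330) = -6 - 753*(-1/330) = -6 + 251/110 = -409/110 ≈ -3.7182)
o(E) = 4 + 3*E - E**2/3 (o(E) = 4 - ((E**2 - 10*E) + E)/3 = 4 - (E**2 - 9*E)/3 = 4 + (3*E - E**2/3) = 4 + 3*E - E**2/3)
C/o(X(y, -3)) = -409/(110*(4 + 3*(-6/5 - 1/5*(-3)) - (-6/5 - 1/5*(-3))**2/3)) = -409/(110*(4 + 3*(-6/5 + 3/5) - (-6/5 + 3/5)**2/3)) = -409/(110*(4 + 3*(-3/5) - (-3/5)**2/3)) = -409/(110*(4 - 9/5 - 1/3*9/25)) = -409/(110*(4 - 9/5 - 3/25)) = -409/(110*52/25) = -409/110*25/52 = -2045/1144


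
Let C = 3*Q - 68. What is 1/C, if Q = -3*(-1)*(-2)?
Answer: -1/86 ≈ -0.011628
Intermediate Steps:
Q = -6 (Q = 3*(-2) = -6)
C = -86 (C = 3*(-6) - 68 = -18 - 68 = -86)
1/C = 1/(-86) = -1/86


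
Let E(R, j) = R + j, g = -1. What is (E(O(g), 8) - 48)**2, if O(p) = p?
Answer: 1681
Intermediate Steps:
(E(O(g), 8) - 48)**2 = ((-1 + 8) - 48)**2 = (7 - 48)**2 = (-41)**2 = 1681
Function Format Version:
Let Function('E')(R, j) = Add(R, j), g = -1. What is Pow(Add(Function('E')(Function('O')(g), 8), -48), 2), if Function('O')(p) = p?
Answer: 1681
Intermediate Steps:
Pow(Add(Function('E')(Function('O')(g), 8), -48), 2) = Pow(Add(Add(-1, 8), -48), 2) = Pow(Add(7, -48), 2) = Pow(-41, 2) = 1681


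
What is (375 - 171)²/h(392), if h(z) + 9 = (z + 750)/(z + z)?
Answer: -16313472/2957 ≈ -5516.9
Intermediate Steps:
h(z) = -9 + (750 + z)/(2*z) (h(z) = -9 + (z + 750)/(z + z) = -9 + (750 + z)/((2*z)) = -9 + (750 + z)*(1/(2*z)) = -9 + (750 + z)/(2*z))
(375 - 171)²/h(392) = (375 - 171)²/(-17/2 + 375/392) = 204²/(-17/2 + 375*(1/392)) = 41616/(-17/2 + 375/392) = 41616/(-2957/392) = 41616*(-392/2957) = -16313472/2957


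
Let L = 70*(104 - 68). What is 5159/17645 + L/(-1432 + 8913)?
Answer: 83059879/132002245 ≈ 0.62923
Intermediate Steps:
L = 2520 (L = 70*36 = 2520)
5159/17645 + L/(-1432 + 8913) = 5159/17645 + 2520/(-1432 + 8913) = 5159*(1/17645) + 2520/7481 = 5159/17645 + 2520*(1/7481) = 5159/17645 + 2520/7481 = 83059879/132002245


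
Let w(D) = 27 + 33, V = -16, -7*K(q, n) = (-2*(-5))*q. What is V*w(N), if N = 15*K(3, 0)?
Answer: -960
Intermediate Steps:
K(q, n) = -10*q/7 (K(q, n) = -(-2*(-5))*q/7 = -10*q/7)
N = -450/7 (N = 15*(-10/7*3) = 15*(-30/7) = -450/7 ≈ -64.286)
w(D) = 60
V*w(N) = -16*60 = -960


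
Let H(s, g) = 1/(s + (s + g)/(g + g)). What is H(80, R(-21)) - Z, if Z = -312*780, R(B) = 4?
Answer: 44048162/181 ≈ 2.4336e+5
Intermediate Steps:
H(s, g) = 1/(s + (g + s)/(2*g)) (H(s, g) = 1/(s + (g + s)/((2*g))) = 1/(s + (g + s)*(1/(2*g))) = 1/(s + (g + s)/(2*g)))
Z = -243360
H(80, R(-21)) - Z = 2*4/(4 + 80 + 2*4*80) - 1*(-243360) = 2*4/(4 + 80 + 640) + 243360 = 2*4/724 + 243360 = 2*4*(1/724) + 243360 = 2/181 + 243360 = 44048162/181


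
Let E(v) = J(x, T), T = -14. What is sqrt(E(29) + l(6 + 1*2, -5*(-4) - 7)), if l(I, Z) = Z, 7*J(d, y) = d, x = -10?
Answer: 9*sqrt(7)/7 ≈ 3.4017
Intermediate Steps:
J(d, y) = d/7
E(v) = -10/7 (E(v) = (1/7)*(-10) = -10/7)
sqrt(E(29) + l(6 + 1*2, -5*(-4) - 7)) = sqrt(-10/7 + (-5*(-4) - 7)) = sqrt(-10/7 + (20 - 7)) = sqrt(-10/7 + 13) = sqrt(81/7) = 9*sqrt(7)/7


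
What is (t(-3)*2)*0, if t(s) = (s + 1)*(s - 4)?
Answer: 0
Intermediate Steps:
t(s) = (1 + s)*(-4 + s)
(t(-3)*2)*0 = ((-4 + (-3)² - 3*(-3))*2)*0 = ((-4 + 9 + 9)*2)*0 = (14*2)*0 = 28*0 = 0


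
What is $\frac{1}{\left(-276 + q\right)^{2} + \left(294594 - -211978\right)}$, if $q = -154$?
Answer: $\frac{1}{691472} \approx 1.4462 \cdot 10^{-6}$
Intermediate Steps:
$\frac{1}{\left(-276 + q\right)^{2} + \left(294594 - -211978\right)} = \frac{1}{\left(-276 - 154\right)^{2} + \left(294594 - -211978\right)} = \frac{1}{\left(-430\right)^{2} + \left(294594 + 211978\right)} = \frac{1}{184900 + 506572} = \frac{1}{691472}$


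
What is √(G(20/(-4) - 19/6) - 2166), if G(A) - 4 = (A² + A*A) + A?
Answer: I*√18331/3 ≈ 45.131*I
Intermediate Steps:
G(A) = 4 + A + 2*A² (G(A) = 4 + ((A² + A*A) + A) = 4 + ((A² + A²) + A) = 4 + (2*A² + A) = 4 + (A + 2*A²) = 4 + A + 2*A²)
√(G(20/(-4) - 19/6) - 2166) = √((4 + (20/(-4) - 19/6) + 2*(20/(-4) - 19/6)²) - 2166) = √((4 + (20*(-¼) - 19*⅙) + 2*(20*(-¼) - 19*⅙)²) - 2166) = √((4 + (-5 - 19/6) + 2*(-5 - 19/6)²) - 2166) = √((4 - 49/6 + 2*(-49/6)²) - 2166) = √((4 - 49/6 + 2*(2401/36)) - 2166) = √((4 - 49/6 + 2401/18) - 2166) = √(1163/9 - 2166) = √(-18331/9) = I*√18331/3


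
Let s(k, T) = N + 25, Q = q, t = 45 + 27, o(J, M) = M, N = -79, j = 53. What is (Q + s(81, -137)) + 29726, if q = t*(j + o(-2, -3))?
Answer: 33272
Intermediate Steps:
t = 72
q = 3600 (q = 72*(53 - 3) = 72*50 = 3600)
Q = 3600
s(k, T) = -54 (s(k, T) = -79 + 25 = -54)
(Q + s(81, -137)) + 29726 = (3600 - 54) + 29726 = 3546 + 29726 = 33272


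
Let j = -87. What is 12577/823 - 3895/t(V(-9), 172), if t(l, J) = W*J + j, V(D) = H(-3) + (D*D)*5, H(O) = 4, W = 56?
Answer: 23368376/1571107 ≈ 14.874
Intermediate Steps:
V(D) = 4 + 5*D**2 (V(D) = 4 + (D*D)*5 = 4 + D**2*5 = 4 + 5*D**2)
t(l, J) = -87 + 56*J (t(l, J) = 56*J - 87 = -87 + 56*J)
12577/823 - 3895/t(V(-9), 172) = 12577/823 - 3895/(-87 + 56*172) = 12577*(1/823) - 3895/(-87 + 9632) = 12577/823 - 3895/9545 = 12577/823 - 3895*1/9545 = 12577/823 - 779/1909 = 23368376/1571107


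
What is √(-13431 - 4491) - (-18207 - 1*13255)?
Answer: 31462 + I*√17922 ≈ 31462.0 + 133.87*I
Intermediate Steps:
√(-13431 - 4491) - (-18207 - 1*13255) = √(-17922) - (-18207 - 13255) = I*√17922 - 1*(-31462) = I*√17922 + 31462 = 31462 + I*√17922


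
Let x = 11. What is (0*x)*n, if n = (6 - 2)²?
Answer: 0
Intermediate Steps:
n = 16 (n = 4² = 16)
(0*x)*n = (0*11)*16 = 0*16 = 0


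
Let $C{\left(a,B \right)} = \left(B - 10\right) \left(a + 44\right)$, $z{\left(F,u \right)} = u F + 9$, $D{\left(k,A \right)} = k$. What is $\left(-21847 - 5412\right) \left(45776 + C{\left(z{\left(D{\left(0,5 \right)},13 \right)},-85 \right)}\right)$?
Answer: $-1110558919$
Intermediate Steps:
$z{\left(F,u \right)} = 9 + F u$ ($z{\left(F,u \right)} = F u + 9 = 9 + F u$)
$C{\left(a,B \right)} = \left(-10 + B\right) \left(44 + a\right)$
$\left(-21847 - 5412\right) \left(45776 + C{\left(z{\left(D{\left(0,5 \right)},13 \right)},-85 \right)}\right) = \left(-21847 - 5412\right) \left(45776 - \left(4180 + 95 \left(9 + 0 \cdot 13\right)\right)\right) = - 27259 \left(45776 - \left(4180 + 95 \left(9 + 0\right)\right)\right) = - 27259 \left(45776 - 5035\right) = \left(-27259\right) 40741 = -1110558919$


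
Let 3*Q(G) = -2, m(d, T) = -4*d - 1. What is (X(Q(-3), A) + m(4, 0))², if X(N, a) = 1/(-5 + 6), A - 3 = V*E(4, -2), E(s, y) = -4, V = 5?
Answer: 256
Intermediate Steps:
m(d, T) = -1 - 4*d
Q(G) = -⅔ (Q(G) = (⅓)*(-2) = -⅔)
A = -17 (A = 3 + 5*(-4) = 3 - 20 = -17)
X(N, a) = 1 (X(N, a) = 1/1 = 1)
(X(Q(-3), A) + m(4, 0))² = (1 + (-1 - 4*4))² = (1 + (-1 - 16))² = (1 - 17)² = (-16)² = 256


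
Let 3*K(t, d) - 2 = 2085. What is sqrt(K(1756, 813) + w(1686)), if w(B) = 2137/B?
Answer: 11*sqrt(1819194)/562 ≈ 26.400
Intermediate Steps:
K(t, d) = 2087/3 (K(t, d) = 2/3 + (1/3)*2085 = 2/3 + 695 = 2087/3)
sqrt(K(1756, 813) + w(1686)) = sqrt(2087/3 + 2137/1686) = sqrt(391677/562) = 11*sqrt(1819194)/562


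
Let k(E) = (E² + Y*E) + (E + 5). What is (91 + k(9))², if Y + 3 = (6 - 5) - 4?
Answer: 17424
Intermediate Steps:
Y = -6 (Y = -3 + ((6 - 5) - 4) = -3 + (1 - 4) = -3 - 3 = -6)
k(E) = 5 + E² - 5*E (k(E) = (E² - 6*E) + (E + 5) = (E² - 6*E) + (5 + E) = 5 + E² - 5*E)
(91 + k(9))² = (91 + (5 + 9² - 5*9))² = (91 + (5 + 81 - 45))² = (91 + 41)² = 132² = 17424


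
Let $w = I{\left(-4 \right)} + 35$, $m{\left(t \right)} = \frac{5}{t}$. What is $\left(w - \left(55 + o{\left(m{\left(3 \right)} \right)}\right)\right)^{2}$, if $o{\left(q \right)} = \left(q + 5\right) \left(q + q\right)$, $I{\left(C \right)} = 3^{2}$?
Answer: $\frac{89401}{81} \approx 1103.7$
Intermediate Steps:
$I{\left(C \right)} = 9$
$o{\left(q \right)} = 2 q \left(5 + q\right)$ ($o{\left(q \right)} = \left(5 + q\right) 2 q = 2 q \left(5 + q\right)$)
$w = 44$ ($w = 9 + 35 = 44$)
$\left(w - \left(55 + o{\left(m{\left(3 \right)} \right)}\right)\right)^{2} = \left(44 - \left(55 + 2 \cdot \frac{5}{3} \left(5 + \frac{5}{3}\right)\right)\right)^{2} = \left(44 - \left(55 + 2 \cdot \frac{5}{3} \cdot \frac{20}{3}\right)\right)^{2} = \left(44 - \frac{695}{9}\right)^{2} = \left(- \frac{299}{9}\right)^{2} = \frac{89401}{81}$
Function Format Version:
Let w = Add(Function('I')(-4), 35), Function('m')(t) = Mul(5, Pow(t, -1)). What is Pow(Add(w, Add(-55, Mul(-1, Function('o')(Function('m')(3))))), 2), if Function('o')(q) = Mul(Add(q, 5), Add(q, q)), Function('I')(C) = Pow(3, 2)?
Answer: Rational(89401, 81) ≈ 1103.7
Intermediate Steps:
Function('I')(C) = 9
Function('o')(q) = Mul(2, q, Add(5, q)) (Function('o')(q) = Mul(Add(5, q), Mul(2, q)) = Mul(2, q, Add(5, q)))
w = 44 (w = Add(9, 35) = 44)
Pow(Add(w, Add(-55, Mul(-1, Function('o')(Function('m')(3))))), 2) = Pow(Add(44, Add(-55, Mul(-1, Mul(2, Mul(5, Pow(3, -1)), Add(5, Mul(5, Pow(3, -1))))))), 2) = Pow(Add(44, Add(-55, Mul(-1, Mul(2, Mul(5, Rational(1, 3)), Add(5, Mul(5, Rational(1, 3))))))), 2) = Pow(Add(44, Add(-55, Mul(-1, Mul(2, Rational(5, 3), Add(5, Rational(5, 3)))))), 2) = Pow(Add(44, Add(-55, Mul(-1, Mul(2, Rational(5, 3), Rational(20, 3))))), 2) = Pow(Add(44, Add(-55, Mul(-1, Rational(200, 9)))), 2) = Pow(Add(44, Add(-55, Rational(-200, 9))), 2) = Pow(Add(44, Rational(-695, 9)), 2) = Pow(Rational(-299, 9), 2) = Rational(89401, 81)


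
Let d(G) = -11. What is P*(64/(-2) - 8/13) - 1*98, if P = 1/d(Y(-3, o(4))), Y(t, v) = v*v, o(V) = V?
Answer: -13590/143 ≈ -95.035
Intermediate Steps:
Y(t, v) = v²
P = -1/11 (P = 1/(-11) = -1/11 ≈ -0.090909)
P*(64/(-2) - 8/13) - 1*98 = -(64/(-2) - 8/13)/11 - 1*98 = -(64*(-½) - 8*1/13)/11 - 98 = -(-32 - 8/13)/11 - 98 = -1/11*(-424/13) - 98 = 424/143 - 98 = -13590/143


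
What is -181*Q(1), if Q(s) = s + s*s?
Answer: -362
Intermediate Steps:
Q(s) = s + s²
-181*Q(1) = -181*(1 + 1) = -181*2 = -362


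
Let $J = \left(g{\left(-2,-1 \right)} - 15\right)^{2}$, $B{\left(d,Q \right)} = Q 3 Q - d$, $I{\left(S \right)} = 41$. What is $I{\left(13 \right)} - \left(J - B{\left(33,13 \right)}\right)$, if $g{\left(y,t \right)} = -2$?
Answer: $226$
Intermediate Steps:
$B{\left(d,Q \right)} = - d + 3 Q^{2}$ ($B{\left(d,Q \right)} = 3 Q Q - d = 3 Q^{2} - d = - d + 3 Q^{2}$)
$J = 289$ ($J = \left(-2 - 15\right)^{2} = \left(-17\right)^{2} = 289$)
$I{\left(13 \right)} - \left(J - B{\left(33,13 \right)}\right) = 41 + \left(\left(\left(-1\right) 33 + 3 \cdot 13^{2}\right) - 289\right) = 41 + \left(\left(-33 + 3 \cdot 169\right) - 289\right) = 41 + \left(\left(-33 + 507\right) - 289\right) = 41 + \left(474 - 289\right) = 41 + 185 = 226$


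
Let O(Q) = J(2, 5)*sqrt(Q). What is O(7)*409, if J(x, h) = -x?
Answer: -818*sqrt(7) ≈ -2164.2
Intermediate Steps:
O(Q) = -2*sqrt(Q) (O(Q) = (-1*2)*sqrt(Q) = -2*sqrt(Q))
O(7)*409 = -2*sqrt(7)*409 = -818*sqrt(7)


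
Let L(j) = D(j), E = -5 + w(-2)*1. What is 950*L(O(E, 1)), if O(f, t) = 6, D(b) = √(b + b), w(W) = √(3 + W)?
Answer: 1900*√3 ≈ 3290.9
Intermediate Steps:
E = -4 (E = -5 + √(3 - 2)*1 = -5 + √1*1 = -5 + 1*1 = -5 + 1 = -4)
D(b) = √2*√b (D(b) = √(2*b) = √2*√b)
L(j) = √2*√j
950*L(O(E, 1)) = 950*(√2*√6) = 950*(2*√3) = 1900*√3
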